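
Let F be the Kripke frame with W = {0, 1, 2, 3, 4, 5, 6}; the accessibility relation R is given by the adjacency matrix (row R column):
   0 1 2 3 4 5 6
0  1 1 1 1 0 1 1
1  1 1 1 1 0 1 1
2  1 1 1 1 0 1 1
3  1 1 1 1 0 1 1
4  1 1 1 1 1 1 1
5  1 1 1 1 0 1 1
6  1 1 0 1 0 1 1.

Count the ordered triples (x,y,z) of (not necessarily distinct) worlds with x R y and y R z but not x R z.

4

Enumerating: (6,0,2), (6,1,2), (6,3,2), (6,5,2).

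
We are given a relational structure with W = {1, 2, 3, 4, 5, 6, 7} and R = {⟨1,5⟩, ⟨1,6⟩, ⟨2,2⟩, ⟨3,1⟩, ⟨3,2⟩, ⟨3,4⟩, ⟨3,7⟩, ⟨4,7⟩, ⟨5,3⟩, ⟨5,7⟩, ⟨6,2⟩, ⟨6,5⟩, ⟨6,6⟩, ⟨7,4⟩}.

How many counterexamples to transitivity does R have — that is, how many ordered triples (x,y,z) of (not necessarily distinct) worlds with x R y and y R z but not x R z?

Enumerating: (1,5,3), (1,5,7), (1,6,2), (3,1,5), (3,1,6), (4,7,4), (5,3,1), (5,3,2), (5,3,4), (5,7,4), (6,5,3), (6,5,7), (7,4,7).

13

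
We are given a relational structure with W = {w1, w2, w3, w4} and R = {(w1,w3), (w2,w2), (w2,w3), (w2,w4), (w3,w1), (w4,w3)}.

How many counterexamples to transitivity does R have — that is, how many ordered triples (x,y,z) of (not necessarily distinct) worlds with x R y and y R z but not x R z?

Enumerating: (w1,w3,w1), (w2,w3,w1), (w3,w1,w3), (w4,w3,w1).

4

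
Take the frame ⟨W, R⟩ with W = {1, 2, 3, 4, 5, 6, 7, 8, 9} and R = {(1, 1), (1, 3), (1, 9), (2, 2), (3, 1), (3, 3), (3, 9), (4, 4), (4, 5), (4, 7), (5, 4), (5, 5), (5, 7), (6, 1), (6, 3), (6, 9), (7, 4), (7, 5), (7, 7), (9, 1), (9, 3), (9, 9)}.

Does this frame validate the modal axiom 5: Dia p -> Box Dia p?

Yes

Axiom 5 corresponds to the accessibility relation being Euclidean.
Euclidean: yes — any two successors of a common world are R-related.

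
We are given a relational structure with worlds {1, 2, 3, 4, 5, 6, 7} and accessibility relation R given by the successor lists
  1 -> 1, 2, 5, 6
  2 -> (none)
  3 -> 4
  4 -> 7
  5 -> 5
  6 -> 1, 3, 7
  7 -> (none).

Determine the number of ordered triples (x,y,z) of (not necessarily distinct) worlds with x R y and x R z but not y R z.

20

Enumerating: (1,2,1), (1,2,2), (1,2,5), (1,2,6), (1,5,1), (1,5,2), (1,5,6), (1,6,2), (1,6,5), (1,6,6), (3,4,4), (4,7,7), … and 8 more.
Total: 20.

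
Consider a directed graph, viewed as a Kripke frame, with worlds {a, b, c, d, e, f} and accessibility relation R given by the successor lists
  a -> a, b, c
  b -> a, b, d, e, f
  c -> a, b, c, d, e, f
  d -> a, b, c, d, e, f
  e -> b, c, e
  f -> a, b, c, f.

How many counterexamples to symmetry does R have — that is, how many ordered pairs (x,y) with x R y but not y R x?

5

Enumerating: (c,b), (d,a), (d,e), (d,f), (f,a).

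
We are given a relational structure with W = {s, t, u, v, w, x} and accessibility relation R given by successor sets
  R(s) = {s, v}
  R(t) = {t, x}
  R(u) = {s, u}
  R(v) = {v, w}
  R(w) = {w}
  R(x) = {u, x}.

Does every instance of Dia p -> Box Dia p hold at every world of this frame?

No

Axiom 5 corresponds to the accessibility relation being Euclidean.
Euclidean: no — s R v and s R s, but not v R s.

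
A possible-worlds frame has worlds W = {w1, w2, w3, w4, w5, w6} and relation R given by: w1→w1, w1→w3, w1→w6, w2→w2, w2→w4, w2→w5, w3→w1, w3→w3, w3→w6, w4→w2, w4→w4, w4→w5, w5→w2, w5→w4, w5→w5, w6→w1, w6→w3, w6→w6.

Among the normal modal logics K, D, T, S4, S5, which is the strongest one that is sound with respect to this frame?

S5

Serial (axiom D): yes — every world has a successor (e.g. w1 R w1).
Reflexive (axiom T): yes — every world is R-related to itself.
Transitive (axiom 4): yes — every two-step R-path is closed by a direct edge.
Euclidean (axiom 5): yes — any two successors of a common world are R-related.
So F validates K, D, T, S4, S5. The strongest is S5.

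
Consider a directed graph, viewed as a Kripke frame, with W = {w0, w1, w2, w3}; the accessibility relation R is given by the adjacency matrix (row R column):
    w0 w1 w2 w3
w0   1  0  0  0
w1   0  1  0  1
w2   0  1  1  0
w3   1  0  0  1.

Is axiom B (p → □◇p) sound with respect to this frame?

No

By correspondence theory, B is valid on a frame iff R is symmetric.
Symmetric: no — w1 R w3 but not w3 R w1.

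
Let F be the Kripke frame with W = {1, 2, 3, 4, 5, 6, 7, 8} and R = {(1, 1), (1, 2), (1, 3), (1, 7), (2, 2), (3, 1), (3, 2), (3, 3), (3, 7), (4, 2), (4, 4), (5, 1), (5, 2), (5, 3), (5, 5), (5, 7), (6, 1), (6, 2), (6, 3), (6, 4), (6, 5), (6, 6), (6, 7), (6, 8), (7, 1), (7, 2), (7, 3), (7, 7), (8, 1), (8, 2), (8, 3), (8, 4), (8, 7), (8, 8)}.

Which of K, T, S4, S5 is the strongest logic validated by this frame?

S4

Reflexive (axiom T): yes — every world is R-related to itself.
Transitive (axiom 4): yes — every two-step R-path is closed by a direct edge.
Euclidean (axiom 5): no — 1 R 2 and 1 R 3, but not 2 R 3.
So F validates K, T, S4; S5 would additionally require R to be Euclidean. The strongest is S4.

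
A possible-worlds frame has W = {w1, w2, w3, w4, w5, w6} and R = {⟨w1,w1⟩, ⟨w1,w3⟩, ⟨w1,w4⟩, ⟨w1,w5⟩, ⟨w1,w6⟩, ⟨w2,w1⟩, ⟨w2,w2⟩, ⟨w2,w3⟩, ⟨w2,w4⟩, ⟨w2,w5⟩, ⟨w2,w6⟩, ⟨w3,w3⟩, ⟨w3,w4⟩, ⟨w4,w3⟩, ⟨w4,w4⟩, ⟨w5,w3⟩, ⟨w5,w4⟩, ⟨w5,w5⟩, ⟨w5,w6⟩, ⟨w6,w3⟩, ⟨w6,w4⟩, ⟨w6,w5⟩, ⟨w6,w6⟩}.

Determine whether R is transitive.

Yes

Transitive: yes — every two-step R-path is closed by a direct edge.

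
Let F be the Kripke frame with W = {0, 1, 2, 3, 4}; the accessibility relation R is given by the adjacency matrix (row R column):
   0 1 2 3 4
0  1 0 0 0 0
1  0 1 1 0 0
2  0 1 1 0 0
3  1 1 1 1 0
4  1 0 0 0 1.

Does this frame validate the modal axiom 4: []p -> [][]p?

Axiom 4 corresponds to the accessibility relation being transitive.
Transitive: yes — every two-step R-path is closed by a direct edge.

Yes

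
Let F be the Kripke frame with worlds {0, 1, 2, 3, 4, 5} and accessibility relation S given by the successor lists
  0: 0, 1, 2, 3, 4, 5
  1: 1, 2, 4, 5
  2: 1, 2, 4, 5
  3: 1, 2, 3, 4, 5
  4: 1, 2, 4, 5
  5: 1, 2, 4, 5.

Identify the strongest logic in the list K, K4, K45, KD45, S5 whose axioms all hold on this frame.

K4

Transitive (axiom 4): yes — every two-step S-path is closed by a direct edge.
Euclidean (axiom 5): no — 0 S 1 and 0 S 3, but not 1 S 3.
Serial (axiom D): yes — every world has a successor (e.g. 0 S 0).
Reflexive (axiom T): yes — every world is S-related to itself.
So F validates K, K4; K45 would additionally require S to be Euclidean. The strongest is K4.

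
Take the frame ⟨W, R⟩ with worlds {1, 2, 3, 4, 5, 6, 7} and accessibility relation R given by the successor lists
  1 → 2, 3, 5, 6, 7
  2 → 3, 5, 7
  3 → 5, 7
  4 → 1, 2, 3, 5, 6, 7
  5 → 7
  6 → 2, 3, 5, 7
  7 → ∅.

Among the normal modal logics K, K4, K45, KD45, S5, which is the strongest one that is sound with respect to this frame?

Transitive (axiom 4): yes — every two-step R-path is closed by a direct edge.
Euclidean (axiom 5): no — 1 R 2 and 1 R 6, but not 2 R 6.
Serial (axiom D): no — 7 has no R-successor.
Reflexive (axiom T): no — 1 is not related to itself.
So F validates K, K4; K45 would additionally require R to be Euclidean. The strongest is K4.

K4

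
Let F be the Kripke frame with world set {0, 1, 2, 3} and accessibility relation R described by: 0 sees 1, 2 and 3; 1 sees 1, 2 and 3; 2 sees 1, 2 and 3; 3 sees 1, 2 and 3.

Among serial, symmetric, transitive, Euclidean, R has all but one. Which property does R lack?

symmetric

Serial: yes — every world has a successor (e.g. 0 R 1).
Symmetric: no — 0 R 1 but not 1 R 0.
Transitive: yes — every two-step R-path is closed by a direct edge.
Euclidean: yes — any two successors of a common world are R-related.
Only symmetric fails.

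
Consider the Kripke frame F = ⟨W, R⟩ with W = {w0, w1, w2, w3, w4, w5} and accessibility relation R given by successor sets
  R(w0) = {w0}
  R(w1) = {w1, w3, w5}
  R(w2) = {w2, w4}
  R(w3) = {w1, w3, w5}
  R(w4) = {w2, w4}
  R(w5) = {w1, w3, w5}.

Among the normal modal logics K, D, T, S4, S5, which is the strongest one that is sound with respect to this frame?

Serial (axiom D): yes — every world has a successor (e.g. w0 R w0).
Reflexive (axiom T): yes — every world is R-related to itself.
Transitive (axiom 4): yes — every two-step R-path is closed by a direct edge.
Euclidean (axiom 5): yes — any two successors of a common world are R-related.
So F validates K, D, T, S4, S5. The strongest is S5.

S5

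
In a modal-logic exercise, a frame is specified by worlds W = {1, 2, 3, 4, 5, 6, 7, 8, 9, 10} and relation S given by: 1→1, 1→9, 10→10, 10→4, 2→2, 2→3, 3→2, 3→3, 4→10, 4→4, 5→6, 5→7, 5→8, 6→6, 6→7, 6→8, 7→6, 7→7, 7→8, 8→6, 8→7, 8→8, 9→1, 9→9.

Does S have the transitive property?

Yes

Transitive: yes — every two-step S-path is closed by a direct edge.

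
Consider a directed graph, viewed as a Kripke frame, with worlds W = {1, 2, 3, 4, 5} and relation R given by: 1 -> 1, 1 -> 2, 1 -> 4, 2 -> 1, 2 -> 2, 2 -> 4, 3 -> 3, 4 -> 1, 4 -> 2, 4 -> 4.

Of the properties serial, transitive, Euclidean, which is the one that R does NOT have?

Serial: no — 5 has no R-successor.
Transitive: yes — every two-step R-path is closed by a direct edge.
Euclidean: yes — any two successors of a common world are R-related.
Only serial fails.

serial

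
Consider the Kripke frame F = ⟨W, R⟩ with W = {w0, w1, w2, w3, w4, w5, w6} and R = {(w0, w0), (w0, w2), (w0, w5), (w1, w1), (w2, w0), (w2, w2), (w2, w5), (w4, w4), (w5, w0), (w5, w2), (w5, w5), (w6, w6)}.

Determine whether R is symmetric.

Symmetric: yes — every pair in R has its reverse in R.

Yes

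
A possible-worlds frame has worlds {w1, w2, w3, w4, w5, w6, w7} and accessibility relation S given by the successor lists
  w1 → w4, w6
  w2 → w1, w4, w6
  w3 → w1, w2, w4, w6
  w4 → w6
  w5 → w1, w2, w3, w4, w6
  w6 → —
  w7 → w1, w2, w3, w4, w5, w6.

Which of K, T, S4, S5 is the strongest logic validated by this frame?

K

Reflexive (axiom T): no — w1 is not related to itself.
Transitive (axiom 4): yes — every two-step S-path is closed by a direct edge.
Euclidean (axiom 5): no — w1 S w6 and w1 S w4, but not w6 S w4.
So F validates K; T would additionally require S to be reflexive. The strongest is K.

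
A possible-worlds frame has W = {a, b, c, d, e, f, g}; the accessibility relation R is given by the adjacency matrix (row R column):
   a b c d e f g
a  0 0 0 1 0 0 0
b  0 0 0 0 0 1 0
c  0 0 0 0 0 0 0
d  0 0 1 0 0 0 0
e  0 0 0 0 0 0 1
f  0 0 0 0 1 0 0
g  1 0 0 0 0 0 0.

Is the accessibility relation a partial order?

No

Reflexive: no — a is not related to itself.
Transitive: no — a R d and d R c, but not a R c.
Antisymmetric: yes — no distinct pair is related both ways.
So R is not a partial order.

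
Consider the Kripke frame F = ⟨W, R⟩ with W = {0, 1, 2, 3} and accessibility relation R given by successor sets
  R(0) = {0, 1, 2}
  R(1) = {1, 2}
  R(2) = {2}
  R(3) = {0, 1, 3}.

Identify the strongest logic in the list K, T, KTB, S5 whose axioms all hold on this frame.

T

Reflexive (axiom T): yes — every world is R-related to itself.
Symmetric (axiom B): no — 0 R 1 but not 1 R 0.
Euclidean (axiom 5): no — 0 R 2 and 0 R 1, but not 2 R 1.
So F validates K, T; KTB would additionally require R to be symmetric. The strongest is T.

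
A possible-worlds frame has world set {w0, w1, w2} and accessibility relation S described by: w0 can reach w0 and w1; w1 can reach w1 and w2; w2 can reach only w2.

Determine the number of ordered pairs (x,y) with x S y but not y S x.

Enumerating: (w0,w1), (w1,w2).

2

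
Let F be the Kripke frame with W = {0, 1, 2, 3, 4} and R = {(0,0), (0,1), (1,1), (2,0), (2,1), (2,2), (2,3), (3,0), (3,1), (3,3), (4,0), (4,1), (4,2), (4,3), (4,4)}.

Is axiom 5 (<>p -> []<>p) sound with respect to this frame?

No

The schema 5 characterises exactly the Euclidean frames.
Euclidean: no — 2 R 0 and 2 R 3, but not 0 R 3.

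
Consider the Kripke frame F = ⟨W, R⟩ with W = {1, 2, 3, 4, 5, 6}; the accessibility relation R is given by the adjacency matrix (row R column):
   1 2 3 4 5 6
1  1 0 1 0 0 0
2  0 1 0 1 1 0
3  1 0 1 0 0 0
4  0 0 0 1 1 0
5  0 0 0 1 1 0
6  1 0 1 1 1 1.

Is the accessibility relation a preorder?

Yes

Reflexive: yes — every world is R-related to itself.
Transitive: yes — every two-step R-path is closed by a direct edge.
So R is a preorder.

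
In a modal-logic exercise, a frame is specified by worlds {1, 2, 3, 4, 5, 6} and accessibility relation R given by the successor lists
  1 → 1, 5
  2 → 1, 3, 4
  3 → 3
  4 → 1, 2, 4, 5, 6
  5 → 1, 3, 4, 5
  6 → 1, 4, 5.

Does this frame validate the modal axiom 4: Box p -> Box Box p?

No

By correspondence theory, 4 is valid on a frame iff R is transitive.
Transitive: no — 1 R 5 and 5 R 3, but not 1 R 3.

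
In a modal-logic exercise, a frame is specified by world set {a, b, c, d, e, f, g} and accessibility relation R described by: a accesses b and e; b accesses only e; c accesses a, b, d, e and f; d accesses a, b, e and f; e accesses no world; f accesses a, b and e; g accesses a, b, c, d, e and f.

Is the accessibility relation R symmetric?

No

Symmetric: no — a R b but not b R a.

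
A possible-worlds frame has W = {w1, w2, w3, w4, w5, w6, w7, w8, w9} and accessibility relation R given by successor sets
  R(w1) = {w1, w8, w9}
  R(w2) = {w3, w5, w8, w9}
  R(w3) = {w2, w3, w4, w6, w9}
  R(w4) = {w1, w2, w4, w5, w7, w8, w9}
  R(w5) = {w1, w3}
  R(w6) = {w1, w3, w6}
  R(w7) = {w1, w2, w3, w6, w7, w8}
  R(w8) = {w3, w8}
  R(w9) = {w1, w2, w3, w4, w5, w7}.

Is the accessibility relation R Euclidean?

No

Euclidean: no — w1 R w8 and w1 R w9, but not w8 R w9.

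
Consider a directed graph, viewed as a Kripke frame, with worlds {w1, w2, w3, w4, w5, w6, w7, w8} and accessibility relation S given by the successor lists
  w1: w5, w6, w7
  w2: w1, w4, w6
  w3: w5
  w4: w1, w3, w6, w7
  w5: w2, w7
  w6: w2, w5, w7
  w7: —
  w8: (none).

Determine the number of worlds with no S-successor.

Enumerating: w7, w8.

2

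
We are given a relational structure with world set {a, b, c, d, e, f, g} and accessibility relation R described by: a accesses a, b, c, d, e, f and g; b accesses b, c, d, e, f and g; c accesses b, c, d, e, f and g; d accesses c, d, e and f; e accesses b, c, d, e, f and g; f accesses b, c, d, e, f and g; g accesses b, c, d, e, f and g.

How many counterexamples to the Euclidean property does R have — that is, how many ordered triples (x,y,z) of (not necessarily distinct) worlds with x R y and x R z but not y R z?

Enumerating: (a,b,a), (a,c,a), (a,d,a), (a,d,b), (a,d,g), (a,e,a), (a,f,a), (a,g,a), (b,d,b), (b,d,g), (c,d,b), (c,d,g), (e,d,b), (e,d,g), (f,d,b), (f,d,g), (g,d,b), (g,d,g).

18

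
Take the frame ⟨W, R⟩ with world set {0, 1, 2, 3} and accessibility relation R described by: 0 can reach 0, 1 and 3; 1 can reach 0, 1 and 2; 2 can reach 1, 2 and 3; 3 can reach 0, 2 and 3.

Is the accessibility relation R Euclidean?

Euclidean: no — 0 R 1 and 0 R 3, but not 1 R 3.

No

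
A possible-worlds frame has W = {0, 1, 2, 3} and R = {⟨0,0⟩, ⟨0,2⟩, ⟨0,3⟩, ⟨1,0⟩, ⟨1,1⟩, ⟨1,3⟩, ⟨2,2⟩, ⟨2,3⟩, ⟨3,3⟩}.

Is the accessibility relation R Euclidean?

Euclidean: no — 0 R 3 and 0 R 2, but not 3 R 2.

No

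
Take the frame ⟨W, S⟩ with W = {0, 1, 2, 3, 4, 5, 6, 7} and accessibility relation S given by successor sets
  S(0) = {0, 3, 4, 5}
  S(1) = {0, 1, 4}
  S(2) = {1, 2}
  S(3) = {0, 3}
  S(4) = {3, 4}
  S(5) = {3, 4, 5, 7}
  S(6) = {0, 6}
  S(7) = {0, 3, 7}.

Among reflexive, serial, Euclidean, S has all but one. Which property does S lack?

Euclidean

Reflexive: yes — every world is S-related to itself.
Serial: yes — every world has a successor (e.g. 0 S 0).
Euclidean: no — 0 S 3 and 0 S 4, but not 3 S 4.
Only Euclidean fails.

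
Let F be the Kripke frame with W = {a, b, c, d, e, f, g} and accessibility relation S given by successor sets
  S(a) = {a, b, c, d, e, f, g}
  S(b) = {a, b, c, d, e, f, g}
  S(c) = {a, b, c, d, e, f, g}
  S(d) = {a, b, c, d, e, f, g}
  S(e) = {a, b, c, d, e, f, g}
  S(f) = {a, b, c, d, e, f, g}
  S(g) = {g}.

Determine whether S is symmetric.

Symmetric: no — a S g but not g S a.

No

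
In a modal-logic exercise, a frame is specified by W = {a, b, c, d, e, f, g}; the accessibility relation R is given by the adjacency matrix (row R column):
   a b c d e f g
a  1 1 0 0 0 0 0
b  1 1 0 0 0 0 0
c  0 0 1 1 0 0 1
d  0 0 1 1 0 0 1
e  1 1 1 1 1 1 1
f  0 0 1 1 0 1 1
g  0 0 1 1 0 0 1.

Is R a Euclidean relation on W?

No

Euclidean: no — e R a and e R c, but not a R c.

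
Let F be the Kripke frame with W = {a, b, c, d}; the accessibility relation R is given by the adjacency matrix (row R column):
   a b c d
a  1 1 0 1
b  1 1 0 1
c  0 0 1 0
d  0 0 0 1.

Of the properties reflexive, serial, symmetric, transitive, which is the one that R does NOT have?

symmetric

Reflexive: yes — every world is R-related to itself.
Serial: yes — every world has a successor (e.g. a R a).
Symmetric: no — a R d but not d R a.
Transitive: yes — every two-step R-path is closed by a direct edge.
Only symmetric fails.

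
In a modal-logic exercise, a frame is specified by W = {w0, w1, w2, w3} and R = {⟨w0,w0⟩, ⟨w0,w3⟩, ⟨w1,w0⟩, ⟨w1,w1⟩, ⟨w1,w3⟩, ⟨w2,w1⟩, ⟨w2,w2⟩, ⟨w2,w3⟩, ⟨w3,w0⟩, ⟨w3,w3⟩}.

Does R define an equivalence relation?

Reflexive: yes — every world is R-related to itself.
Symmetric: no — w1 R w0 but not w0 R w1.
Transitive: no — w2 R w1 and w1 R w0, but not w2 R w0.
So R is not an equivalence relation.

No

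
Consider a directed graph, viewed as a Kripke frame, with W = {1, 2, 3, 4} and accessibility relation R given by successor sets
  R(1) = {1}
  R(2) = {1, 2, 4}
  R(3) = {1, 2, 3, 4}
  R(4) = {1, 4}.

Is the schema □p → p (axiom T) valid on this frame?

Yes

The schema T characterises exactly the reflexive frames.
Reflexive: yes — every world is R-related to itself.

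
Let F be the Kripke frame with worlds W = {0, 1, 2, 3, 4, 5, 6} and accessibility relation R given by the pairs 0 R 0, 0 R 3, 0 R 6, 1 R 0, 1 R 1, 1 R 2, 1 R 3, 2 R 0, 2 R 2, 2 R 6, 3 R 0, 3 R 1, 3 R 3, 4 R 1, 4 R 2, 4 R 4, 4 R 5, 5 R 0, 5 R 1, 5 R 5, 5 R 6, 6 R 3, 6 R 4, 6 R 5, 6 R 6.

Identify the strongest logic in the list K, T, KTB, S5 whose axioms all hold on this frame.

Reflexive (axiom T): yes — every world is R-related to itself.
Symmetric (axiom B): no — 0 R 6 but not 6 R 0.
Euclidean (axiom 5): no — 0 R 3 and 0 R 6, but not 3 R 6.
So F validates K, T; KTB would additionally require R to be symmetric. The strongest is T.

T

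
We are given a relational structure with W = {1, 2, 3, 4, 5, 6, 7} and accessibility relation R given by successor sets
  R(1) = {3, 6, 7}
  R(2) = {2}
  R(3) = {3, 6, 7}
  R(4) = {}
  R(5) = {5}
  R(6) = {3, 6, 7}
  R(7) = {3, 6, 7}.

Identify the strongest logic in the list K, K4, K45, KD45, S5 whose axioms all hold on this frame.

Transitive (axiom 4): yes — every two-step R-path is closed by a direct edge.
Euclidean (axiom 5): yes — any two successors of a common world are R-related.
Serial (axiom D): no — 4 has no R-successor.
Reflexive (axiom T): no — 1 is not related to itself.
So F validates K, K4, K45; KD45 would additionally require R to be serial. The strongest is K45.

K45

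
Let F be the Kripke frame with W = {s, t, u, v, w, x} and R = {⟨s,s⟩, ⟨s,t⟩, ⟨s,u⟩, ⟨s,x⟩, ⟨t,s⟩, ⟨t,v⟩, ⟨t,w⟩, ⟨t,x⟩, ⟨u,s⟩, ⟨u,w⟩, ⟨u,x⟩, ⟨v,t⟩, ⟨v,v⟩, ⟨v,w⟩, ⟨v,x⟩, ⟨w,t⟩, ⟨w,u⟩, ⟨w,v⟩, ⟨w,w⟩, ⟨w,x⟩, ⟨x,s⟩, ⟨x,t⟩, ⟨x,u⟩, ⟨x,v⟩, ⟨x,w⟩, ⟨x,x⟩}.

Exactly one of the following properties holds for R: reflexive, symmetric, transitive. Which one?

symmetric

Reflexive: no — t is not related to itself.
Symmetric: yes — every pair in R has its reverse in R.
Transitive: no — s R t and t R v, but not s R v.
Only symmetric holds.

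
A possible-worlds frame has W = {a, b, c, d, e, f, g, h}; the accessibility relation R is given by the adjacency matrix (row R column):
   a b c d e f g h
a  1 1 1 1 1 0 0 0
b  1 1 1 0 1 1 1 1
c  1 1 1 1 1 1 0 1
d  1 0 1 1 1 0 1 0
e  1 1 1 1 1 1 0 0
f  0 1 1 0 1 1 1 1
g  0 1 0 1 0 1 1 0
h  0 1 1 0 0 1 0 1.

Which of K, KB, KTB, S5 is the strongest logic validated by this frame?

Symmetric (axiom B): yes — every pair in R has its reverse in R.
Reflexive (axiom T): yes — every world is R-related to itself.
Euclidean (axiom 5): no — a R b and a R d, but not b R d.
So F validates K, KB, KTB; S5 would additionally require R to be Euclidean. The strongest is KTB.

KTB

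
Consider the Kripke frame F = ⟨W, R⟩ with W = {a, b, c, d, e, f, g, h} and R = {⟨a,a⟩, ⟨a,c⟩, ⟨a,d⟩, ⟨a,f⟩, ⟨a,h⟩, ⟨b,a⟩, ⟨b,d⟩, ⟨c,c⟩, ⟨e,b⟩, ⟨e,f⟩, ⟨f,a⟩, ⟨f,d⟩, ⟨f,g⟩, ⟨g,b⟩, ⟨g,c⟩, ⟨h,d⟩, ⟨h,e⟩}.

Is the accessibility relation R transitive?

No

Transitive: no — a R f and f R g, but not a R g.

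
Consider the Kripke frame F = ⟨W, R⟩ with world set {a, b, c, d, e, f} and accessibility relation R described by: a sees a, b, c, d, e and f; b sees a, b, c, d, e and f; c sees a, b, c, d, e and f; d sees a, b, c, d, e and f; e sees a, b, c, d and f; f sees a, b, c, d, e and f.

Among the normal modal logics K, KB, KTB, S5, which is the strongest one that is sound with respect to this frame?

Symmetric (axiom B): yes — every pair in R has its reverse in R.
Reflexive (axiom T): no — e is not related to itself.
Euclidean (axiom 5): no — a R e and a R e, but not e R e.
So F validates K, KB; KTB would additionally require R to be reflexive. The strongest is KB.

KB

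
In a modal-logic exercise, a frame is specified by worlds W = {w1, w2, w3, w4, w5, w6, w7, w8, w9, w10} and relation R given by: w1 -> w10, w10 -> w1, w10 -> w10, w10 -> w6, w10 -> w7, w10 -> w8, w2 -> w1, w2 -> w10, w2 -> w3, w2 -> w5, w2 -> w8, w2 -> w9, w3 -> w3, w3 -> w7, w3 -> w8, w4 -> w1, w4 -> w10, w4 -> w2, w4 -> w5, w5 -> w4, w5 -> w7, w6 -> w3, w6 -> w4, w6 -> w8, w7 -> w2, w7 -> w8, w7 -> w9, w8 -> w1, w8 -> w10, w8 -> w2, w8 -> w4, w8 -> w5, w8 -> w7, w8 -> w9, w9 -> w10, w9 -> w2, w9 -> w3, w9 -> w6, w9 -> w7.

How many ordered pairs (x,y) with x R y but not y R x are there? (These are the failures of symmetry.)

Enumerating: (w10,w6), (w10,w7), (w2,w1), (w2,w10), (w2,w3), (w2,w5), (w3,w7), (w3,w8), (w4,w1), (w4,w10), (w4,w2), (w5,w7), … and 11 more.
Total: 23.

23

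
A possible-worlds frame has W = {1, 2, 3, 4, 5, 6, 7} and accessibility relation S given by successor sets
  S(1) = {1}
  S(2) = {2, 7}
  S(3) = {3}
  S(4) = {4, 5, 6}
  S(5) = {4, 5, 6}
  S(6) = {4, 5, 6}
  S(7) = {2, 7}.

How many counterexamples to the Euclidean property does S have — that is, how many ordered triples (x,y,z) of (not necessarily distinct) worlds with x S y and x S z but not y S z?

0

S is Euclidean; there are no such tuples.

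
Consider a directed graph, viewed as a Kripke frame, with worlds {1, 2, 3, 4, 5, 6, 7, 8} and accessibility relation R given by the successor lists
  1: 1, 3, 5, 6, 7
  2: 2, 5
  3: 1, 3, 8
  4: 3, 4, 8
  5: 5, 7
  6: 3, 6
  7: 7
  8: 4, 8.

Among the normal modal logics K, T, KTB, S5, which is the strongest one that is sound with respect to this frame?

Reflexive (axiom T): yes — every world is R-related to itself.
Symmetric (axiom B): no — 1 R 5 but not 5 R 1.
Euclidean (axiom 5): no — 1 R 3 and 1 R 5, but not 3 R 5.
So F validates K, T; KTB would additionally require R to be symmetric. The strongest is T.

T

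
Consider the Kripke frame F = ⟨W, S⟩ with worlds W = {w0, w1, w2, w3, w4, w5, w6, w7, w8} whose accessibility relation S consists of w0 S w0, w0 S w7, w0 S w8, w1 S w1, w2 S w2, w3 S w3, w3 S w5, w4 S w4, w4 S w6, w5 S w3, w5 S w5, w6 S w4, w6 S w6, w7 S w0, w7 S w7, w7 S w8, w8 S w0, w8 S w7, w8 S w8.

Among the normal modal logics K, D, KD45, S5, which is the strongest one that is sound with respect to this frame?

Serial (axiom D): yes — every world has a successor (e.g. w0 S w0).
Euclidean (axiom 5): yes — any two successors of a common world are S-related.
Transitive (axiom 4): yes — every two-step S-path is closed by a direct edge.
Reflexive (axiom T): yes — every world is S-related to itself.
So F validates K, D, KD45, S5. The strongest is S5.

S5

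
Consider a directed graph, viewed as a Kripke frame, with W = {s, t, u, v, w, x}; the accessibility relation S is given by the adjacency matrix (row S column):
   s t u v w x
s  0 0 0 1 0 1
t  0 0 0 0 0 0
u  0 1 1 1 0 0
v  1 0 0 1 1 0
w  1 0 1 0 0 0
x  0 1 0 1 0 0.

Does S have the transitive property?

Transitive: no — s S v and v S w, but not s S w.

No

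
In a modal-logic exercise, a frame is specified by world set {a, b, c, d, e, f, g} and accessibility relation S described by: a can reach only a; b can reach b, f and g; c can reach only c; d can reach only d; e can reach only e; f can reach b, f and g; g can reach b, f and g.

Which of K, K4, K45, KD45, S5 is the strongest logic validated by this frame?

Transitive (axiom 4): yes — every two-step S-path is closed by a direct edge.
Euclidean (axiom 5): yes — any two successors of a common world are S-related.
Serial (axiom D): yes — every world has a successor (e.g. a S a).
Reflexive (axiom T): yes — every world is S-related to itself.
So F validates K, K4, K45, KD45, S5. The strongest is S5.

S5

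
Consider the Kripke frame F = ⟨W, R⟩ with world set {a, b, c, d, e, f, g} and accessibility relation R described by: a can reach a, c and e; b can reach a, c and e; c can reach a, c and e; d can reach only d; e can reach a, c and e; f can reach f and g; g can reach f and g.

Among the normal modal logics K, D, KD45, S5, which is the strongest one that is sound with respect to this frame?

Serial (axiom D): yes — every world has a successor (e.g. a R a).
Euclidean (axiom 5): yes — any two successors of a common world are R-related.
Transitive (axiom 4): yes — every two-step R-path is closed by a direct edge.
Reflexive (axiom T): no — b is not related to itself.
So F validates K, D, KD45; S5 would additionally require R to be reflexive. The strongest is KD45.

KD45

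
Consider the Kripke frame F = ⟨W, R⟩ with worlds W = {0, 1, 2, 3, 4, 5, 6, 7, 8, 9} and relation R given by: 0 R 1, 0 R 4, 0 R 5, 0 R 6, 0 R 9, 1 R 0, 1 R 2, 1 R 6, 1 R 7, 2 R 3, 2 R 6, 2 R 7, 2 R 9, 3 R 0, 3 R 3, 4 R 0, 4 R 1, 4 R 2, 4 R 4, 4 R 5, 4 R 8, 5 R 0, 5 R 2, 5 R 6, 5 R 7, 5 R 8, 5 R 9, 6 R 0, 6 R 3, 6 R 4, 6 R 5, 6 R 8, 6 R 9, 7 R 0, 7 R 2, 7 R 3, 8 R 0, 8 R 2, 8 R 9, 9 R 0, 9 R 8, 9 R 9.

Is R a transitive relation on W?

Transitive: no — 0 R 1 and 1 R 2, but not 0 R 2.

No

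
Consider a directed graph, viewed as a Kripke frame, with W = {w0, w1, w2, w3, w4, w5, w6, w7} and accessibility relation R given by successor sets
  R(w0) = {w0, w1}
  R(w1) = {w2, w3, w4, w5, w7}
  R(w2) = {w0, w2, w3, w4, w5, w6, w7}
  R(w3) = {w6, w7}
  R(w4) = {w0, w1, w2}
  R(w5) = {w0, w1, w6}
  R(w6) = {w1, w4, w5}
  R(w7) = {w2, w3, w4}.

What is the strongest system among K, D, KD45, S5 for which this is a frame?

Serial (axiom D): yes — every world has a successor (e.g. w0 R w0).
Euclidean (axiom 5): no — w1 R w3 and w1 R w2, but not w3 R w2.
Transitive (axiom 4): no — w0 R w1 and w1 R w2, but not w0 R w2.
Reflexive (axiom T): no — w1 is not related to itself.
So F validates K, D; KD45 would additionally require R to be Euclidean and transitive. The strongest is D.

D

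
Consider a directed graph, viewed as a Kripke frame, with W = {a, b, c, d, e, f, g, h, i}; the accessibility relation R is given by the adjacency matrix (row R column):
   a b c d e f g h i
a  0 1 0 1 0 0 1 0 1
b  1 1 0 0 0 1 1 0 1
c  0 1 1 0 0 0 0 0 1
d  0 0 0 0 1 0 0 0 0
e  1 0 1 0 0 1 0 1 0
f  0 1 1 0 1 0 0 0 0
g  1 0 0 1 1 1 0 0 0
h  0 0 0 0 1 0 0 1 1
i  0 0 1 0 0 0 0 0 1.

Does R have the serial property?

Serial: yes — every world has a successor (e.g. a R b).

Yes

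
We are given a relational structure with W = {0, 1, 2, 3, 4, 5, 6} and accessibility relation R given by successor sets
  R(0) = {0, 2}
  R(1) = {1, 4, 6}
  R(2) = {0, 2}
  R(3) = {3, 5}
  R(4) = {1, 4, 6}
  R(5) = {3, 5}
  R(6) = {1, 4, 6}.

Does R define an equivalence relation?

Reflexive: yes — every world is R-related to itself.
Symmetric: yes — every pair in R has its reverse in R.
Transitive: yes — every two-step R-path is closed by a direct edge.
So R is an equivalence relation.

Yes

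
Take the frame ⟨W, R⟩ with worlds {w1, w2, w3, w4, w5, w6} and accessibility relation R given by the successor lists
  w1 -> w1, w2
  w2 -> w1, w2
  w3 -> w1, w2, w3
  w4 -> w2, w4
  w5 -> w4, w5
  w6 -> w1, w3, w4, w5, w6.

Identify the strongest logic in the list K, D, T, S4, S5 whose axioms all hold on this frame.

T

Serial (axiom D): yes — every world has a successor (e.g. w1 R w1).
Reflexive (axiom T): yes — every world is R-related to itself.
Transitive (axiom 4): no — w4 R w2 and w2 R w1, but not w4 R w1.
Euclidean (axiom 5): no — w6 R w1 and w6 R w3, but not w1 R w3.
So F validates K, D, T; S4 would additionally require R to be transitive. The strongest is T.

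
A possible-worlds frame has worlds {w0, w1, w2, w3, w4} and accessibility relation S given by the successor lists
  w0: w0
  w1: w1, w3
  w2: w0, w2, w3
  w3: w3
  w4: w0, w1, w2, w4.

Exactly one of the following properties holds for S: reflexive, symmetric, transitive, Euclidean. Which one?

Reflexive: yes — every world is S-related to itself.
Symmetric: no — w1 S w3 but not w3 S w1.
Transitive: no — w4 S w1 and w1 S w3, but not w4 S w3.
Euclidean: no — w2 S w0 and w2 S w3, but not w0 S w3.
Only reflexive holds.

reflexive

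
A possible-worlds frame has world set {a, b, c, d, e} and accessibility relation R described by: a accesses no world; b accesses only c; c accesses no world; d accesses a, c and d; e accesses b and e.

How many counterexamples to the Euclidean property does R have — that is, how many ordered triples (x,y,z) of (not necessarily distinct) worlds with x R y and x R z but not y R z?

Enumerating: (b,c,c), (d,a,a), (d,a,c), (d,a,d), (d,c,a), (d,c,c), (d,c,d), (e,b,b), (e,b,e).

9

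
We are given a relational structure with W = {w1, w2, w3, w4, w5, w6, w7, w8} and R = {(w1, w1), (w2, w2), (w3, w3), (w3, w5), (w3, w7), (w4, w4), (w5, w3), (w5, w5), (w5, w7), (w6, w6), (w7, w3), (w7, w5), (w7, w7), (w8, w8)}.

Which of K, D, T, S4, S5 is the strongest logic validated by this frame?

S5

Serial (axiom D): yes — every world has a successor (e.g. w1 R w1).
Reflexive (axiom T): yes — every world is R-related to itself.
Transitive (axiom 4): yes — every two-step R-path is closed by a direct edge.
Euclidean (axiom 5): yes — any two successors of a common world are R-related.
So F validates K, D, T, S4, S5. The strongest is S5.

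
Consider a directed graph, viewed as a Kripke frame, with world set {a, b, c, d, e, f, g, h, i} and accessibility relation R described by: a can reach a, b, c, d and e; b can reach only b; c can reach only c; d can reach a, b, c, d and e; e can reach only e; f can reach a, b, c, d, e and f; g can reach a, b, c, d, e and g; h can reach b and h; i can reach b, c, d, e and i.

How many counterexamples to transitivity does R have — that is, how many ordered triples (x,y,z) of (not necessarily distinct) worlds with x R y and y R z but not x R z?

Enumerating: (i,d,a).

1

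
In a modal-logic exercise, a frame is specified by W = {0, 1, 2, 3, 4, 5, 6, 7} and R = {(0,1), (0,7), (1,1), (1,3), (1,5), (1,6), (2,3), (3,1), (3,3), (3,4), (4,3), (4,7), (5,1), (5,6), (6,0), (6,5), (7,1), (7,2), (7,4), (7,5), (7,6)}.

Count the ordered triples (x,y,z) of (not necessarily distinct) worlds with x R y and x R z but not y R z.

Enumerating: (0,1,7), (0,7,7), (1,3,5), (1,3,6), (1,5,3), (1,5,5), (1,6,1), (1,6,3), (1,6,6), (3,1,4), (3,4,1), (3,4,4), … and 28 more.
Total: 40.

40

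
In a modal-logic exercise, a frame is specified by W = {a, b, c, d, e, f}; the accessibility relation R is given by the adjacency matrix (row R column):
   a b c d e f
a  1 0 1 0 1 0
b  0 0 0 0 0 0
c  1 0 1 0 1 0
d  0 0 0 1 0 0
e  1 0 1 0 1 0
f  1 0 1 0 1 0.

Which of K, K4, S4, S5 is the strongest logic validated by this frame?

Transitive (axiom 4): yes — every two-step R-path is closed by a direct edge.
Reflexive (axiom T): no — b is not related to itself.
Euclidean (axiom 5): yes — any two successors of a common world are R-related.
So F validates K, K4; S4 would additionally require R to be reflexive. The strongest is K4.

K4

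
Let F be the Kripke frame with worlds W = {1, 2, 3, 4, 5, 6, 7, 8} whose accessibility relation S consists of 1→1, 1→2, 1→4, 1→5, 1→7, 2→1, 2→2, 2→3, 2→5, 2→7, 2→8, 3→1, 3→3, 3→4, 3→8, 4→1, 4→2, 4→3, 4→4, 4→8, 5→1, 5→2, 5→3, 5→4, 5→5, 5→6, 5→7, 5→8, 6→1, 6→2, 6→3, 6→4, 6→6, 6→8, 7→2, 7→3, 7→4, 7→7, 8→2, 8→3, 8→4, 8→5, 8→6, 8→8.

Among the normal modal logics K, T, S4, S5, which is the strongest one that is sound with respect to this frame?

T

Reflexive (axiom T): yes — every world is S-related to itself.
Transitive (axiom 4): no — 1 S 2 and 2 S 3, but not 1 S 3.
Euclidean (axiom 5): no — 1 S 2 and 1 S 4, but not 2 S 4.
So F validates K, T; S4 would additionally require S to be transitive. The strongest is T.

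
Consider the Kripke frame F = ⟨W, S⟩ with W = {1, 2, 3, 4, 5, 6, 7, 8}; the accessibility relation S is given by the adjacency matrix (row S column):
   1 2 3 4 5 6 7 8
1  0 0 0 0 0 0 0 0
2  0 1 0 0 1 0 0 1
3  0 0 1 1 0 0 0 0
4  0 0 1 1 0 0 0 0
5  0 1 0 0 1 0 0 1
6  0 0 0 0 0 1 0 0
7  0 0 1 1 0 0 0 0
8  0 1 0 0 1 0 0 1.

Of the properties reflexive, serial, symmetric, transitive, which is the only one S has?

transitive

Reflexive: no — 1 is not related to itself.
Serial: no — 1 has no S-successor.
Symmetric: no — 7 S 3 but not 3 S 7.
Transitive: yes — every two-step S-path is closed by a direct edge.
Only transitive holds.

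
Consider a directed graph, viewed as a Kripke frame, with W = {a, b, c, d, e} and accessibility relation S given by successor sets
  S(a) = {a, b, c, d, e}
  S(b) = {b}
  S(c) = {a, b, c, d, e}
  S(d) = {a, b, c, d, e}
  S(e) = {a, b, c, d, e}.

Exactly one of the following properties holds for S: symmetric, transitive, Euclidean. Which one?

transitive

Symmetric: no — a S b but not b S a.
Transitive: yes — every two-step S-path is closed by a direct edge.
Euclidean: no — a S b and a S c, but not b S c.
Only transitive holds.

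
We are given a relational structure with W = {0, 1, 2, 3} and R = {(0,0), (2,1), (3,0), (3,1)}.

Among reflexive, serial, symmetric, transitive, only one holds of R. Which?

Reflexive: no — 1 is not related to itself.
Serial: no — 1 has no R-successor.
Symmetric: no — 2 R 1 but not 1 R 2.
Transitive: yes — every two-step R-path is closed by a direct edge.
Only transitive holds.

transitive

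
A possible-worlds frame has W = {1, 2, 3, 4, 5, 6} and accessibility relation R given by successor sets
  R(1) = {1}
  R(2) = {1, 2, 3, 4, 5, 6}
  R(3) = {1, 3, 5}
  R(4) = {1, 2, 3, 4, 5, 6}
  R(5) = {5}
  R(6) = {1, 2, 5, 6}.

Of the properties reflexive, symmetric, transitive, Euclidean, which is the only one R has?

Reflexive: yes — every world is R-related to itself.
Symmetric: no — 2 R 1 but not 1 R 2.
Transitive: no — 6 R 2 and 2 R 3, but not 6 R 3.
Euclidean: no — 2 R 1 and 2 R 3, but not 1 R 3.
Only reflexive holds.

reflexive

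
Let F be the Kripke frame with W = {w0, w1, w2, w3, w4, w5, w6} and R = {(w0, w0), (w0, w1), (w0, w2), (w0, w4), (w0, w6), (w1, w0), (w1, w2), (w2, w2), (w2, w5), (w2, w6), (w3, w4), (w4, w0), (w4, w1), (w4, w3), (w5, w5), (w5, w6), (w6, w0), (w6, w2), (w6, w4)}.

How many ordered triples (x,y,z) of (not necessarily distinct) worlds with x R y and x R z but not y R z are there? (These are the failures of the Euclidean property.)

28

Enumerating: (w0,w1,w1), (w0,w1,w4), (w0,w1,w6), (w0,w2,w0), (w0,w2,w1), (w0,w2,w4), (w0,w4,w2), (w0,w4,w4), (w0,w4,w6), (w0,w6,w1), (w0,w6,w6), (w1,w2,w0), … and 16 more.
Total: 28.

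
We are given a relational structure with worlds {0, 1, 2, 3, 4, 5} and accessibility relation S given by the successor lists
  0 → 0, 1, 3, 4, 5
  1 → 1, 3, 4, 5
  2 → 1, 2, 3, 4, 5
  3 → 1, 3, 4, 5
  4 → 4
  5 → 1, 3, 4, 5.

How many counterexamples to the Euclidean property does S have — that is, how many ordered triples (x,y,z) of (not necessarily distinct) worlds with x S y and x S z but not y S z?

23

Enumerating: (0,1,0), (0,3,0), (0,4,0), (0,4,1), (0,4,3), (0,4,5), (0,5,0), (1,4,1), (1,4,3), (1,4,5), (2,1,2), (2,3,2), … and 11 more.
Total: 23.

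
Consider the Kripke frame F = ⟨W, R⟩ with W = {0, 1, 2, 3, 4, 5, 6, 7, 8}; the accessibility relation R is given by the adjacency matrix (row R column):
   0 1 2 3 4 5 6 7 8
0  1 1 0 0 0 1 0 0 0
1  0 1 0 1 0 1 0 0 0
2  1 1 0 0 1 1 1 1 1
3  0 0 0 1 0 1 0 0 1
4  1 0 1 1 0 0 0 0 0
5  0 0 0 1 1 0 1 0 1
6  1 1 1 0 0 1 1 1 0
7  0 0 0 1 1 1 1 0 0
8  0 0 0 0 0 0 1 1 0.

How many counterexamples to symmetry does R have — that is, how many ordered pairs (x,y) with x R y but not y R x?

21

Enumerating: (0,1), (0,5), (1,3), (1,5), (2,0), (2,1), (2,5), (2,7), (2,8), (3,8), (4,0), (4,3), … and 9 more.
Total: 21.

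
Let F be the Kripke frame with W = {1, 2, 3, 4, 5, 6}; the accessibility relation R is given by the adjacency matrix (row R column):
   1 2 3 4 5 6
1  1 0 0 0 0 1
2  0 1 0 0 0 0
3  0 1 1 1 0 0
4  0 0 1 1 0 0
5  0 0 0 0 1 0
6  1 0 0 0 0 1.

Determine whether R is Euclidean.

Euclidean: no — 3 R 2 and 3 R 4, but not 2 R 4.

No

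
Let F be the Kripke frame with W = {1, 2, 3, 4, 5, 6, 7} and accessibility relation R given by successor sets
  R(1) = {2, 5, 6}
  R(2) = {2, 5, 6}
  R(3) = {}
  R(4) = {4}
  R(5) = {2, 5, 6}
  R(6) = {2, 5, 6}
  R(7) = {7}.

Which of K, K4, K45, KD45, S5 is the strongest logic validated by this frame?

Transitive (axiom 4): yes — every two-step R-path is closed by a direct edge.
Euclidean (axiom 5): yes — any two successors of a common world are R-related.
Serial (axiom D): no — 3 has no R-successor.
Reflexive (axiom T): no — 1 is not related to itself.
So F validates K, K4, K45; KD45 would additionally require R to be serial. The strongest is K45.

K45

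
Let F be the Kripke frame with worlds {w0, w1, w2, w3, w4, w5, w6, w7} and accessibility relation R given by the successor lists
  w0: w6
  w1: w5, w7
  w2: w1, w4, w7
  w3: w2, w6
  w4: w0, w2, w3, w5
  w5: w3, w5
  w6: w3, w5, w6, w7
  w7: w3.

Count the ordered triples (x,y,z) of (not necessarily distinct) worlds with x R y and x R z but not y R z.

Enumerating: (w1,w5,w7), (w1,w7,w5), (w1,w7,w7), (w2,w1,w1), (w2,w1,w4), (w2,w4,w1), (w2,w4,w4), (w2,w4,w7), (w2,w7,w1), (w2,w7,w4), (w2,w7,w7), (w3,w2,w2), … and 26 more.
Total: 38.

38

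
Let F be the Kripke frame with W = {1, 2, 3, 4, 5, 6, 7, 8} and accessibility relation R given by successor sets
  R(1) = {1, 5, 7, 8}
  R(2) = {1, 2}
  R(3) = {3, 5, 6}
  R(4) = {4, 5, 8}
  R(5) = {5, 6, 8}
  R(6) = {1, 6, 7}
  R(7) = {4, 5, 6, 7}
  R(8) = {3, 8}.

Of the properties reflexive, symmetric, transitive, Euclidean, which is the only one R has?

reflexive

Reflexive: yes — every world is R-related to itself.
Symmetric: no — 1 R 5 but not 5 R 1.
Transitive: no — 1 R 5 and 5 R 6, but not 1 R 6.
Euclidean: no — 1 R 5 and 1 R 7, but not 5 R 7.
Only reflexive holds.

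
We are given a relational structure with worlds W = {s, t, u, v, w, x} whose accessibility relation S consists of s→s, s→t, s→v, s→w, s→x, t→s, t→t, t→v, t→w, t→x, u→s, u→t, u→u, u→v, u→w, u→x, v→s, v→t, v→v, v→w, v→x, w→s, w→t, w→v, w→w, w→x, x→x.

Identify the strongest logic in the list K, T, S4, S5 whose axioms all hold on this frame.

Reflexive (axiom T): yes — every world is S-related to itself.
Transitive (axiom 4): yes — every two-step S-path is closed by a direct edge.
Euclidean (axiom 5): no — s S x and s S t, but not x S t.
So F validates K, T, S4; S5 would additionally require S to be Euclidean. The strongest is S4.

S4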